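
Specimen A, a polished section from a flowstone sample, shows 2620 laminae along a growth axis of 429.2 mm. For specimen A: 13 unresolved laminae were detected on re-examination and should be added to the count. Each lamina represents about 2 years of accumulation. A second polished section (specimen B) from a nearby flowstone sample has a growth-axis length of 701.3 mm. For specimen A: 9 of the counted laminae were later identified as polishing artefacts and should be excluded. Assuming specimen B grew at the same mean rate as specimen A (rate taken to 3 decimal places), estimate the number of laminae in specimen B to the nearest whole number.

4276 laminae

Specimen A: correcting the raw count gives 2620 − 9 + 13 = 2624 true laminae.
Specimen A: multiplying by 2 years per lamina: 2624 × 2 = 5248 years.
A: 429.2 mm over 5248 years gives 429.2 / 5248 ≈ 0.082 mm/yr.
Specimen B: 701.3 mm / 0.082 mm per year = 8552.44 years; at 2 years per lamina that is 8552.44 / 2 ≈ 4276 laminae.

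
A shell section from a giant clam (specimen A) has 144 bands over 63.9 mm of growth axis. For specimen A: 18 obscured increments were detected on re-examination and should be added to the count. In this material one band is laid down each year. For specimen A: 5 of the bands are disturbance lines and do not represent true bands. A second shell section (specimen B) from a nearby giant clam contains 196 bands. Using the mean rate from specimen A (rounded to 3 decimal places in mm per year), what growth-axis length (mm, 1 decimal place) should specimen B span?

79.8 mm

Specimen A: correcting the raw count gives 144 − 5 + 18 = 157 true bands.
A: 63.9 mm over 157 years gives 63.9 / 157 ≈ 0.407 mm per year.
Length of B = 0.407 × 196 = 79.8 mm.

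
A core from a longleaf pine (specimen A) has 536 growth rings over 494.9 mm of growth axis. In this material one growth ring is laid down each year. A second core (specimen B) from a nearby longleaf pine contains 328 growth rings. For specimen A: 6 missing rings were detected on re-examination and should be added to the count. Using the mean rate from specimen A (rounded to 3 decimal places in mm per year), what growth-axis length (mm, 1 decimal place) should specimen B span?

Specimen A: after corrections the count is 536 + 6 = 542 growth rings.
A: Mean rate = 494.9 mm / 542 years ≈ 0.913 mm/yr.
Length of B = 0.913 × 328 = 299.5 mm.

299.5 mm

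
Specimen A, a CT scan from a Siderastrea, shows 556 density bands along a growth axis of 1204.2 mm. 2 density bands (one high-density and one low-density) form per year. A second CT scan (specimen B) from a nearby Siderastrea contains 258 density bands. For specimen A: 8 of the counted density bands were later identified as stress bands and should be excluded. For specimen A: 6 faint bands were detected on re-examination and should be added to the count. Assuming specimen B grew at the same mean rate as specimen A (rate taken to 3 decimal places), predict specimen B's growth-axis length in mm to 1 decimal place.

560.8 mm

Specimen A: after corrections the count is 556 − 8 + 6 = 554 density bands.
Specimen A: with 2 density bands per year, 554 / 2 = 277 years.
A: Mean rate = 1204.2 mm / 277 years ≈ 4.347 mm/year.
Specimen B: 258 density bands at 2 per year is 258 / 2 = 129 years. For B, 4.347 mm/year × 129 years = 560.8 mm.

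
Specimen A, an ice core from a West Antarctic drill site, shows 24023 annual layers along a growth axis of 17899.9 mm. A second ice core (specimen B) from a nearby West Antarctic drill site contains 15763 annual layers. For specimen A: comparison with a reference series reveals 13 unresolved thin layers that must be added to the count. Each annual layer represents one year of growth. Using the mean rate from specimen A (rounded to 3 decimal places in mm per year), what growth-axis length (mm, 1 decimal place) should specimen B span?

Specimen A: after corrections the count is 24023 + 13 = 24036 annual layers.
A: Mean rate = 17899.9 mm / 24036 years ≈ 0.745 mm per year.
For B, 0.745 mm/year × 15763 years = 11743.4 mm.

11743.4 mm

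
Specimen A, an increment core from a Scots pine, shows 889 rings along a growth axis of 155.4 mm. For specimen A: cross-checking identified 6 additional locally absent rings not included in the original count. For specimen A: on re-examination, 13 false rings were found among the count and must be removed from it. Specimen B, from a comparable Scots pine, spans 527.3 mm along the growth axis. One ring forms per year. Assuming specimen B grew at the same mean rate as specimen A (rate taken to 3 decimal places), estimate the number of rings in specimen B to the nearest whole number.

2996 rings

Specimen A: after corrections the count is 889 − 13 + 6 = 882 rings.
A: 155.4 mm over 882 years gives 155.4 / 882 ≈ 0.176 mm/yr.
For B, 527.3 / 0.176 = 2996.02 years ≈ 2996 rings.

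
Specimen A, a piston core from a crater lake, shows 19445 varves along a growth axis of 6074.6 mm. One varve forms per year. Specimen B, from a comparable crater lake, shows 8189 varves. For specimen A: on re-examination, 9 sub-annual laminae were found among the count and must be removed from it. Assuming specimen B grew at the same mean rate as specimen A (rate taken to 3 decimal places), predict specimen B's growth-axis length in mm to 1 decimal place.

2563.2 mm

Specimen A: correcting the raw count gives 19445 − 9 = 19436 true varves.
A: Extension rate ≈ 6074.6 / 19436 = 0.313 mm/year.
For B, 0.313 mm/year × 8189 years = 2563.2 mm.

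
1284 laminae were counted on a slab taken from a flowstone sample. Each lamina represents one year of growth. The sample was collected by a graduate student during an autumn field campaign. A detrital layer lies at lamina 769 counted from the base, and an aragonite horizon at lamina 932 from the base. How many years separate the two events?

The two markers are separated by 932 − 769 = 163 laminae.
At one lamina per year, 163 years elapsed between them.

163 years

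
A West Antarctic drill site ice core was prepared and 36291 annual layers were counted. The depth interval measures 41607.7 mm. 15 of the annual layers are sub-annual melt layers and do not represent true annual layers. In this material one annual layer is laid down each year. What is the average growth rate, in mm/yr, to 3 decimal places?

Adjusted count: 36291 − 15 = 36276 annual layers.
Extension rate ≈ 41607.7 / 36276 = 1.147 mm/yr.

1.147 mm/yr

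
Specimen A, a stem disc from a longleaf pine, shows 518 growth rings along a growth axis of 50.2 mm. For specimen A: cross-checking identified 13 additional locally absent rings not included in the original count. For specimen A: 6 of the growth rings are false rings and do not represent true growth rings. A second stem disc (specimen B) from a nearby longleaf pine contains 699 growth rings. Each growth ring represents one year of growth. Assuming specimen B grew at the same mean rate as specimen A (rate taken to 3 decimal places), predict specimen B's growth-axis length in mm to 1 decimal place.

67.1 mm

Specimen A: correcting the raw count gives 518 − 6 + 13 = 525 true growth rings.
A: 50.2 mm over 525 years gives 50.2 / 525 ≈ 0.096 mm/yr.
B's length ≈ 0.096 × 699 = 67.1 mm.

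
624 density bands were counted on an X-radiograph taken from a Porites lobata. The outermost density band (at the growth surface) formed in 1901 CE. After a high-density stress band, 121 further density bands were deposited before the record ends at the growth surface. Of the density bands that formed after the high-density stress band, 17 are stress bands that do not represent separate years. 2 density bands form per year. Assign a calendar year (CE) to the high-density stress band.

1849 CE

121 density bands post-date the high-density stress band.
Excluding 17 false density bands: 121 − 17 = 104.
Dividing by 2 density bands per year: 104 / 2 = 52 years.
1901 − 52 = 1849 CE.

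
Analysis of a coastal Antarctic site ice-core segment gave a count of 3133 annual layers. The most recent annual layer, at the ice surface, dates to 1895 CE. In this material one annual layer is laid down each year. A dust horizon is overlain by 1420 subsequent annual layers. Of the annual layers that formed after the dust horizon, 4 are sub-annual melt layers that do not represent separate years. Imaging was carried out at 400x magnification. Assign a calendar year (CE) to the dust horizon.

479 CE

There are 1420 annual layers younger than the dust horizon.
Excluding 4 false annual layers: 1420 − 4 = 1416.
1895 − 1416 = 479 CE.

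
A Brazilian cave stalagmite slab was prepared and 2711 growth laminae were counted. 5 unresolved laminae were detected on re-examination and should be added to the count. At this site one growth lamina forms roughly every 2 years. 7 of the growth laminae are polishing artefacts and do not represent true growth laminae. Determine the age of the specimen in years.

Adjusted count: 2711 − 7 + 5 = 2709 growth laminae.
At 2 years per growth lamina, 2709 × 2 = 5418 years.

5418 years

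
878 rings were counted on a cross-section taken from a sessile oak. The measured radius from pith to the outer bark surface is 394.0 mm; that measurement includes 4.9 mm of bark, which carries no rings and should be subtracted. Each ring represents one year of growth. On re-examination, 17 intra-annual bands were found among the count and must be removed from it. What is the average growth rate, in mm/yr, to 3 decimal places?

True ring count = 878 − 17 = 861.
The growth record spans 394.0 − 4.9 = 389.1 mm.
Extension rate ≈ 389.1 / 861 = 0.452 mm/yr.

0.452 mm/yr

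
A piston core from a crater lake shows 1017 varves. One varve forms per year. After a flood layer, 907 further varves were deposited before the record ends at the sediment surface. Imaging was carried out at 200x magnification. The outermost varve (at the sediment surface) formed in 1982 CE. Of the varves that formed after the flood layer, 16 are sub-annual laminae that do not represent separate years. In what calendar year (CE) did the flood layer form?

There are 907 varves younger than the flood layer.
Excluding 16 false varves: 907 − 16 = 891.
The varve at the sediment surface is 1982 CE, so the flood layer dates to 1982 − 891 = 1091 CE.

1091 CE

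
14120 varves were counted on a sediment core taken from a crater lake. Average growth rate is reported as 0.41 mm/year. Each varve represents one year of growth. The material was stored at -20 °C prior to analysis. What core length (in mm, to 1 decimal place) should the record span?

5789.2 mm

14120 years of growth are recorded.
Predicted length = 0.41 mm/year × 14120 years = 5789.2 mm.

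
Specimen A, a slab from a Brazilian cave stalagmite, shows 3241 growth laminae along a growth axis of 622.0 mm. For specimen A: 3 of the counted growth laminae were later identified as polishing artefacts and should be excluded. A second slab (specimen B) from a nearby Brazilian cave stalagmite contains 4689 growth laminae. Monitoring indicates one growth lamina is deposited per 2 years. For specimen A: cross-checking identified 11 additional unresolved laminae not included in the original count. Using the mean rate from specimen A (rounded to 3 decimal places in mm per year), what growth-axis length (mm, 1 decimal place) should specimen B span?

Specimen A: adjusted count: 3241 − 3 + 11 = 3249 growth laminae.
Specimen A: 3249 growth laminae at 2 years each span 3249 × 2 = 6498 years.
A: Extension rate ≈ 622.0 / 6498 = 0.096 mm/yr.
Specimen B: multiplying by 2 years per growth lamina: 4689 × 2 = 9378 years. B's length ≈ 0.096 × 9378 = 900.3 mm.

900.3 mm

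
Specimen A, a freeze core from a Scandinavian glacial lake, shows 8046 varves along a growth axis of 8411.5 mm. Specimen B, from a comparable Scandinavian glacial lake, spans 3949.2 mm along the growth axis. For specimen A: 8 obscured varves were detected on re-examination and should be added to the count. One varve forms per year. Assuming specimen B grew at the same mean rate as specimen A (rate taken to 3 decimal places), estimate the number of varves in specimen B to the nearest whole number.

3783 varves

Specimen A: correcting the raw count gives 8046 + 8 = 8054 true varves.
A: 8411.5 mm over 8054 years gives 8411.5 / 8054 ≈ 1.044 mm/year.
Specimen B: 3949.2 mm / 1.044 mm per year = 3782.76 years ≈ 3783 varves.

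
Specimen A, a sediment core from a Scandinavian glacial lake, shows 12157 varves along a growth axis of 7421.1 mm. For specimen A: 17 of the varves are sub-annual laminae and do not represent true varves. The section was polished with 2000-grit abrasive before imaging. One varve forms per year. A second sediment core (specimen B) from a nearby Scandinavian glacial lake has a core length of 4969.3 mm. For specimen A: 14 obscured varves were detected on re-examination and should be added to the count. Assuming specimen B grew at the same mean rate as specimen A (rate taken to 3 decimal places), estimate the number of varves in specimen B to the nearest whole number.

Specimen A: true varve count = 12157 − 17 + 14 = 12154.
A: Mean rate = 7421.1 mm / 12154 years ≈ 0.611 mm/year.
For B, 4969.3 / 0.611 = 8133.06 years ≈ 8133 varves.

8133 varves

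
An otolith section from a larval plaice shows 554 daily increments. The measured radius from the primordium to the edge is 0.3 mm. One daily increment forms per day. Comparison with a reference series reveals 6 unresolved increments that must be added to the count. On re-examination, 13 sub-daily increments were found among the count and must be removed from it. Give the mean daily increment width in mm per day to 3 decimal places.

0.001 mm per day

After corrections the count is 554 − 13 + 6 = 547 daily increments.
0.3 mm over 547 days gives 0.3 / 547 ≈ 0.001 mm per day.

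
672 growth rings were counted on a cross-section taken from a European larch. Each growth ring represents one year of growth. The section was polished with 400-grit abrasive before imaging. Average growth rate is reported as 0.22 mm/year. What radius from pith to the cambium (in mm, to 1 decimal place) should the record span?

The record spans 672 years at 0.22 mm per year.
Length ≈ 0.22 × 672 = 147.8 mm.

147.8 mm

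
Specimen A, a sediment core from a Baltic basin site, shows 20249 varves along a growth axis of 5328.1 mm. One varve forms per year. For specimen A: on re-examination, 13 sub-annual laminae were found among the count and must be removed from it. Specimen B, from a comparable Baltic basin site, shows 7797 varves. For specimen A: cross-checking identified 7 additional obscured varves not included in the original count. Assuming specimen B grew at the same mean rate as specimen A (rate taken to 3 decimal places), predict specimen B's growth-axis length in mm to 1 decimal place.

Specimen A: correcting the raw count gives 20249 − 13 + 7 = 20243 true varves.
A: 5328.1 mm over 20243 years gives 5328.1 / 20243 ≈ 0.263 mm/year.
Length of B = 0.263 × 7797 = 2050.6 mm.

2050.6 mm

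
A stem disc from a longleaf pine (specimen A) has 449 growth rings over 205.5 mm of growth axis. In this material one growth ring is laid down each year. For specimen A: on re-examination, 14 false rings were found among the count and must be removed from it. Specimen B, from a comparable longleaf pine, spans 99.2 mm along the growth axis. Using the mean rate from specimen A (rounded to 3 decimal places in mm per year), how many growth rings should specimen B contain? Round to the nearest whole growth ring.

210 growth rings

Specimen A: correcting the raw count gives 449 − 14 = 435 true growth rings.
A: Mean rate = 205.5 mm / 435 years ≈ 0.472 mm per year.
Specimen B: 99.2 mm / 0.472 mm per year = 210.17 years ≈ 210 growth rings.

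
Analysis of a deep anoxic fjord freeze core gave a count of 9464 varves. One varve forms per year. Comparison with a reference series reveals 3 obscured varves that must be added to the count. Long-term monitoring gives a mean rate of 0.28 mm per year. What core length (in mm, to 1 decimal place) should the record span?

2650.8 mm

After corrections the count is 9464 + 3 = 9467 varves.
9467 years at 0.28 mm/year gives 0.28 × 9467 = 2650.8 mm.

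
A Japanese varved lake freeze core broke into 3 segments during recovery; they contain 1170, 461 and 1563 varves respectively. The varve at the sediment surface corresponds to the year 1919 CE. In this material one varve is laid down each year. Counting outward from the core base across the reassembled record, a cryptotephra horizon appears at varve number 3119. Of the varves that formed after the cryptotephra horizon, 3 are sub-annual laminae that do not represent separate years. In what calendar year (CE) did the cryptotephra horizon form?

Total varves = 1170 + 461 + 1563 = 3194.
The cryptotephra horizon sits at varve 3119 from the core base, so 3194 − 3119 = 75 varves formed after it.
Excluding 3 false varves: 75 − 3 = 72.
Counting back 72 years from 1919 CE places the cryptotephra horizon in 1919 − 72 = 1847 CE.

1847 CE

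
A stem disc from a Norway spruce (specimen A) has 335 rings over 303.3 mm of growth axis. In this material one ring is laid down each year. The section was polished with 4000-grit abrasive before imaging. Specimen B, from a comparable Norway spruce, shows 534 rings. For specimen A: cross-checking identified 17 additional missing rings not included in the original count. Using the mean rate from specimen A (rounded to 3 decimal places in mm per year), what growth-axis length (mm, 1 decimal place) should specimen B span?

Specimen A: true ring count = 335 + 17 = 352.
A: Mean rate = 303.3 mm / 352 years ≈ 0.862 mm/yr.
For B, 0.862 mm/year × 534 years = 460.3 mm.

460.3 mm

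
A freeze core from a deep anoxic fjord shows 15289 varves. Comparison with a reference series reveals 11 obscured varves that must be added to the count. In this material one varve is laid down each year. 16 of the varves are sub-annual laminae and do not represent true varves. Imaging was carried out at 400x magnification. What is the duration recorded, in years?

15284 years

After corrections the count is 15289 − 16 + 11 = 15284 varves.
At one varve per year, that is 15284 years.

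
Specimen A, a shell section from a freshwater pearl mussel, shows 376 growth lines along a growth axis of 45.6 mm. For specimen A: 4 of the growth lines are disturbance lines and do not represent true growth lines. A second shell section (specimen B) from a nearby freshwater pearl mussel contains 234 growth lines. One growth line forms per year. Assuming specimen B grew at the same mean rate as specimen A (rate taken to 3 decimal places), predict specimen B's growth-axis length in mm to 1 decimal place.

Specimen A: adjusted count: 376 − 4 = 372 growth lines.
A: 45.6 mm over 372 years gives 45.6 / 372 ≈ 0.123 mm per year.
For B, 0.123 mm/year × 234 years = 28.8 mm.

28.8 mm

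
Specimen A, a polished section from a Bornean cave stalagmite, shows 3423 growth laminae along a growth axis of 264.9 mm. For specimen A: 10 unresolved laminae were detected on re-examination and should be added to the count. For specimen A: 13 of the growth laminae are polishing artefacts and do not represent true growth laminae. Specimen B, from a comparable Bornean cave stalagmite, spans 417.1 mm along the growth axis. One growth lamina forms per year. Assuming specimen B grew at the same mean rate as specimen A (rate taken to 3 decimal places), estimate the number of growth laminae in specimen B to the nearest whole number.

Specimen A: true growth lamina count = 3423 − 13 + 10 = 3420.
A: Extension rate ≈ 264.9 / 3420 = 0.077 mm/yr.
B spans 417.1 / 0.077 = 5416.88 years ≈ 5417 growth laminae.

5417 growth laminae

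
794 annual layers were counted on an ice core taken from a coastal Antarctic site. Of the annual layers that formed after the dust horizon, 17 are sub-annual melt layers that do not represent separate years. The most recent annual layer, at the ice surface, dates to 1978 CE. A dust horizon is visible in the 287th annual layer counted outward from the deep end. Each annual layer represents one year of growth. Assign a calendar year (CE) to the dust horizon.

1488 CE

Between annual layer 287 and the ice surface there are 794 − 287 = 507 annual layers.
Excluding 17 false annual layers: 507 − 17 = 490.
1978 − 490 = 1488 CE.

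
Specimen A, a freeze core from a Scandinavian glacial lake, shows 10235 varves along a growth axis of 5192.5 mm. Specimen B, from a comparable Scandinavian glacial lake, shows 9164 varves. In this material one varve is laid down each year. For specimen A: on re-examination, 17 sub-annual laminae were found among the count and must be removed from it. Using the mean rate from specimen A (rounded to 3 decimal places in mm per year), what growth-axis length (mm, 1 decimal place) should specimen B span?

Specimen A: after corrections the count is 10235 − 17 = 10218 varves.
A: Mean rate = 5192.5 mm / 10218 years ≈ 0.508 mm/yr.
B's length ≈ 0.508 × 9164 = 4655.3 mm.

4655.3 mm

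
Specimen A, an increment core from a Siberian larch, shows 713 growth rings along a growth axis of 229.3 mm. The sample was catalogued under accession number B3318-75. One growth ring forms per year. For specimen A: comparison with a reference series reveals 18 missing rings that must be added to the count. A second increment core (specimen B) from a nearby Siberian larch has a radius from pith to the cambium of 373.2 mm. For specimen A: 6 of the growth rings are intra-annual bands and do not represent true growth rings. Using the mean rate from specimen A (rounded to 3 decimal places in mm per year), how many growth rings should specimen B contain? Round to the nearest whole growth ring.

Specimen A: true growth ring count = 713 − 6 + 18 = 725.
A: Mean rate = 229.3 mm / 725 years ≈ 0.316 mm per year.
For B, 373.2 / 0.316 = 1181.01 years ≈ 1181 growth rings.

1181 growth rings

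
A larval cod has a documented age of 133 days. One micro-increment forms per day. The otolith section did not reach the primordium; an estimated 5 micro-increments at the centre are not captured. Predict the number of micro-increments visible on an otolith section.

128 micro-increments

At one micro-increment per day, 133 days correspond to 133 micro-increments.
Subtracting the 5 micro-increments not captured gives 133 − 5 = 128 micro-increments in the record.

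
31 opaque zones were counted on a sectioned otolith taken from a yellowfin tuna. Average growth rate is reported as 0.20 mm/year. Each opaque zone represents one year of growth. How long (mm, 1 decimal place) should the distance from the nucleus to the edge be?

The record spans 31 years at 0.20 mm per year.
Predicted length = 0.20 mm/year × 31 years = 6.2 mm.

6.2 mm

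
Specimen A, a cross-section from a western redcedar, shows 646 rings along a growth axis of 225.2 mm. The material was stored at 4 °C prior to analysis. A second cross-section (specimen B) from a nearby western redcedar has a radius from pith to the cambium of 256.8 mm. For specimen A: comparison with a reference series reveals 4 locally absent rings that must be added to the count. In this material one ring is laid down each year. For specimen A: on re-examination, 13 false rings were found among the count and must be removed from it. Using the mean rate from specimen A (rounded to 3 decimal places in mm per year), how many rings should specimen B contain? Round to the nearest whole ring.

Specimen A: adjusted count: 646 − 13 + 4 = 637 rings.
A: Mean rate = 225.2 mm / 637 years ≈ 0.354 mm per year.
Specimen B: 256.8 mm / 0.354 mm per year = 725.42 years ≈ 725 rings.

725 rings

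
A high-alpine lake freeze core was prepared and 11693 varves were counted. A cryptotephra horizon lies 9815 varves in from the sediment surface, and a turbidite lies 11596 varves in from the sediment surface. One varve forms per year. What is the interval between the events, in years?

The two markers are separated by 11596 − 9815 = 1781 varves.
One varve per year makes the interval 1781 years.

1781 years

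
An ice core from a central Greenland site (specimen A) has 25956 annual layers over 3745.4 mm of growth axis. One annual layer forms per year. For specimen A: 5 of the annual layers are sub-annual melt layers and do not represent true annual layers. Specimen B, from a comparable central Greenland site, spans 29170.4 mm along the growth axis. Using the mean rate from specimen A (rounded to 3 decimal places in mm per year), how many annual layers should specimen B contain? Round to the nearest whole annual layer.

202572 annual layers

Specimen A: correcting the raw count gives 25956 − 5 = 25951 true annual layers.
A: 3745.4 mm over 25951 years gives 3745.4 / 25951 ≈ 0.144 mm/yr.
Specimen B: 29170.4 mm / 0.144 mm per year = 202572.22 years ≈ 202572 annual layers.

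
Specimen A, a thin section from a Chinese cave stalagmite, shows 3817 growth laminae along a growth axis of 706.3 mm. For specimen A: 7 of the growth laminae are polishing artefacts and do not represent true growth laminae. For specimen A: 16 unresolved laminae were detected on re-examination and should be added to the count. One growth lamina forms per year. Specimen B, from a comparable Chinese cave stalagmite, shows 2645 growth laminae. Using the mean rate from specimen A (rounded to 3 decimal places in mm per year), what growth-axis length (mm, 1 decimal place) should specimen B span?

Specimen A: after corrections the count is 3817 − 7 + 16 = 3826 growth laminae.
A: 706.3 mm over 3826 years gives 706.3 / 3826 ≈ 0.185 mm/yr.
For B, 0.185 mm/year × 2645 years = 489.3 mm.

489.3 mm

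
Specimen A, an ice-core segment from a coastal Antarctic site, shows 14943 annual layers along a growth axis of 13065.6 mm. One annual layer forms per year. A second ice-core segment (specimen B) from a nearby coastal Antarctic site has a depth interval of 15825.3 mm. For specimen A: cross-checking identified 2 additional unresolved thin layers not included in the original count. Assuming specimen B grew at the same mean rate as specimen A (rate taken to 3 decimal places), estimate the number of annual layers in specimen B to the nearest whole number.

18107 annual layers

Specimen A: correcting the raw count gives 14943 + 2 = 14945 true annual layers.
A: 13065.6 mm over 14945 years gives 13065.6 / 14945 ≈ 0.874 mm per year.
B spans 15825.3 / 0.874 = 18106.75 years ≈ 18107 annual layers.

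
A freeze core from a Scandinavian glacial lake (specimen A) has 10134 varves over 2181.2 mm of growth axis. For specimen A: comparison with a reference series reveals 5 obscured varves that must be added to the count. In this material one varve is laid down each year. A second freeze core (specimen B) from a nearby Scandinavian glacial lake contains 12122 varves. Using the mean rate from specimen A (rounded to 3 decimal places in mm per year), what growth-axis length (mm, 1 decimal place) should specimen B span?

2606.2 mm

Specimen A: after corrections the count is 10134 + 5 = 10139 varves.
A: Mean rate = 2181.2 mm / 10139 years ≈ 0.215 mm per year.
B's length ≈ 0.215 × 12122 = 2606.2 mm.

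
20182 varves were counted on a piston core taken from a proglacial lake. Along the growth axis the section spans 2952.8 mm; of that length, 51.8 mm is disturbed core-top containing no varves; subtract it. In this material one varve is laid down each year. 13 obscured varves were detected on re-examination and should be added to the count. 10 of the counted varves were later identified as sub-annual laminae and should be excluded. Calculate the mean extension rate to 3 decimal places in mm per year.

Correcting the raw count gives 20182 − 10 + 13 = 20185 true varves.
Net length = 2952.8 − 51.8 = 2901.0 mm.
2901.0 mm over 20185 years gives 2901.0 / 20185 ≈ 0.144 mm per year.

0.144 mm per year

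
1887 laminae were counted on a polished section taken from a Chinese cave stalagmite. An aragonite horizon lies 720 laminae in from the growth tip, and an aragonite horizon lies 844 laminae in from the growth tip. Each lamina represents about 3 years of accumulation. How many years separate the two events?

The two markers are separated by 844 − 720 = 124 laminae.
At 3 years per lamina, 124 × 3 = 372 years.

372 years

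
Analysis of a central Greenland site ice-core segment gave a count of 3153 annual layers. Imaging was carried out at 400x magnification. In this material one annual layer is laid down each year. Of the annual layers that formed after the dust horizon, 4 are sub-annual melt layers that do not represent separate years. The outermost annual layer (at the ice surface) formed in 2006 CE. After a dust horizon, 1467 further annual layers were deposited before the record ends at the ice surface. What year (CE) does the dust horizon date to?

543 CE

There are 1467 annual layers younger than the dust horizon.
Removing the 4 false annual layers leaves 1467 − 4 = 1463 true annual layers beyond the dust horizon.
2006 − 1463 = 543 CE.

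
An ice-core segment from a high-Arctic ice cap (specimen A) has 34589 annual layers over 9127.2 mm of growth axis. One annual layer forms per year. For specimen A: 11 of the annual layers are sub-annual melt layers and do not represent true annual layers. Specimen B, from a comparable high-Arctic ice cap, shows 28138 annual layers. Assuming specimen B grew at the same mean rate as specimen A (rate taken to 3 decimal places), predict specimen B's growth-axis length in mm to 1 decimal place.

Specimen A: adjusted count: 34589 − 11 = 34578 annual layers.
A: Extension rate ≈ 9127.2 / 34578 = 0.264 mm per year.
Length of B = 0.264 × 28138 = 7428.4 mm.

7428.4 mm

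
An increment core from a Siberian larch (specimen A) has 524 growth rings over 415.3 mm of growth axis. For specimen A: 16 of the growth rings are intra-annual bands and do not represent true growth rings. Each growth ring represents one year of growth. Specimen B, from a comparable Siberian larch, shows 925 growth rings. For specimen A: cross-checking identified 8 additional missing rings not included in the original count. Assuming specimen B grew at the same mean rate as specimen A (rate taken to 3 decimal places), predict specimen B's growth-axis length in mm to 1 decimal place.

Specimen A: true growth ring count = 524 − 16 + 8 = 516.
A: Extension rate ≈ 415.3 / 516 = 0.805 mm/yr.
For B, 0.805 mm/year × 925 years = 744.6 mm.

744.6 mm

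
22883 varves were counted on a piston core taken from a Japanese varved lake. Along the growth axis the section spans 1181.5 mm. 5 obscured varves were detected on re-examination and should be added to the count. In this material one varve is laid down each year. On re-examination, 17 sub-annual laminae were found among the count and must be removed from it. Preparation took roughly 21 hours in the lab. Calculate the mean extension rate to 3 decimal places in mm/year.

Adjusted count: 22883 − 17 + 5 = 22871 varves.
Mean rate = 1181.5 mm / 22871 years ≈ 0.052 mm/year.

0.052 mm/year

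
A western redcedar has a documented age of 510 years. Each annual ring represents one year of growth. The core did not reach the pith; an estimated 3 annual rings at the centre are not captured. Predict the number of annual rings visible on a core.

507 annual rings

At one annual ring per year, 510 years correspond to 510 annual rings.
Subtracting the 3 annual rings not captured gives 510 − 3 = 507 annual rings in the record.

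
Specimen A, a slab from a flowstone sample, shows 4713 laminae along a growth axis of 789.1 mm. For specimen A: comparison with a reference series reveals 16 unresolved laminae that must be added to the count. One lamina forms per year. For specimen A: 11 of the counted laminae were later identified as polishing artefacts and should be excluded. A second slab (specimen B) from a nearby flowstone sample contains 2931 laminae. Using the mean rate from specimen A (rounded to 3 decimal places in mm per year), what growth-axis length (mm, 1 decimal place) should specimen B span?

489.5 mm

Specimen A: correcting the raw count gives 4713 − 11 + 16 = 4718 true laminae.
A: Mean rate = 789.1 mm / 4718 years ≈ 0.167 mm/yr.
For B, 0.167 mm/year × 2931 years = 489.5 mm.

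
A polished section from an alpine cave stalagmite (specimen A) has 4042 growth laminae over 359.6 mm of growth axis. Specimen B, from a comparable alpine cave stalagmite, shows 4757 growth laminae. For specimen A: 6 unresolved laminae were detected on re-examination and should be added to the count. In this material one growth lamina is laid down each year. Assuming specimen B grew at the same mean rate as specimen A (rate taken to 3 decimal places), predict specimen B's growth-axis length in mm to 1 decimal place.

423.4 mm

Specimen A: correcting the raw count gives 4042 + 6 = 4048 true growth laminae.
A: Extension rate ≈ 359.6 / 4048 = 0.089 mm/year.
Length of B = 0.089 × 4757 = 423.4 mm.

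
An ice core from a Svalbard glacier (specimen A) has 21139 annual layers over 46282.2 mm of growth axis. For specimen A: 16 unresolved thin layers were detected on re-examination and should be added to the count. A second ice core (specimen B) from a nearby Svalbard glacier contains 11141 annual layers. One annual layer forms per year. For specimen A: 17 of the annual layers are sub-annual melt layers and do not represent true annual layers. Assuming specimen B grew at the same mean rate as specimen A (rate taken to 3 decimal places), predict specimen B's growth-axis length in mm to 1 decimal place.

24398.8 mm

Specimen A: correcting the raw count gives 21139 − 17 + 16 = 21138 true annual layers.
A: 46282.2 mm over 21138 years gives 46282.2 / 21138 ≈ 2.190 mm per year.
For B, 2.190 mm/year × 11141 years = 24398.8 mm.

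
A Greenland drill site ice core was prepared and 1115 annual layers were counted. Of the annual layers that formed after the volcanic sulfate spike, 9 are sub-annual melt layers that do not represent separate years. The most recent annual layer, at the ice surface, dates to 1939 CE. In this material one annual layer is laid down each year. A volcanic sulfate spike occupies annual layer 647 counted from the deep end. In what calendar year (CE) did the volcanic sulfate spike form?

1115 − 647 = 468 annual layers lie beyond the volcanic sulfate spike toward the ice surface.
Excluding 9 false annual layers: 468 − 9 = 459.
Counting back 459 years from 1939 CE places the volcanic sulfate spike in 1939 − 459 = 1480 CE.

1480 CE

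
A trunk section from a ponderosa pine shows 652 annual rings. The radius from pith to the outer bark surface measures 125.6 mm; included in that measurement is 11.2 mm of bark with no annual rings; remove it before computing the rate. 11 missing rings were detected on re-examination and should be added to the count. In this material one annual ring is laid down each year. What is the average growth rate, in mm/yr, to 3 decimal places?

Adjusted count: 652 + 11 = 663 annual rings.
Removing the 11.2 mm offcut leaves 125.6 − 11.2 = 114.4 mm.
Mean rate = 114.4 mm / 663 years ≈ 0.173 mm/yr.

0.173 mm/yr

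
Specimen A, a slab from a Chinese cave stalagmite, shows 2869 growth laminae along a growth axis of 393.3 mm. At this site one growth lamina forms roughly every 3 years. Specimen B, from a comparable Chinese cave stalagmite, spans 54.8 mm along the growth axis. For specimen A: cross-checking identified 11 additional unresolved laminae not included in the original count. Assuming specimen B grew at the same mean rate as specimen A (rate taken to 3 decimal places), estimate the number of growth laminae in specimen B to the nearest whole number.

Specimen A: true growth lamina count = 2869 + 11 = 2880.
Specimen A: at 3 years per growth lamina, 2880 × 3 = 8640 years.
A: Extension rate ≈ 393.3 / 8640 = 0.046 mm/yr.
Specimen B: 54.8 mm / 0.046 mm per year = 1191.30 years; at 3 years per growth lamina that is 1191.30 / 3 ≈ 397 growth laminae.

397 growth laminae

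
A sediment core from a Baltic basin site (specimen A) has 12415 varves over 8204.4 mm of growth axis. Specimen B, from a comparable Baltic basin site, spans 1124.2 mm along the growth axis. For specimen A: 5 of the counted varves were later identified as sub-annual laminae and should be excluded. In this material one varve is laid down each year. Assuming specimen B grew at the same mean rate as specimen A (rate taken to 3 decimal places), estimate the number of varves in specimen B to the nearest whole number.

1701 varves

Specimen A: true varve count = 12415 − 5 = 12410.
A: Extension rate ≈ 8204.4 / 12410 = 0.661 mm per year.
B spans 1124.2 / 0.661 = 1700.76 years ≈ 1701 varves.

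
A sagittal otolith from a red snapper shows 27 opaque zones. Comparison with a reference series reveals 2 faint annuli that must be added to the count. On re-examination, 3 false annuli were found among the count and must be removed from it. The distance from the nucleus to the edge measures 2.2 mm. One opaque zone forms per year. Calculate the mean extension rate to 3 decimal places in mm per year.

0.085 mm per year

Correcting the raw count gives 27 − 3 + 2 = 26 true opaque zones.
Extension rate ≈ 2.2 / 26 = 0.085 mm per year.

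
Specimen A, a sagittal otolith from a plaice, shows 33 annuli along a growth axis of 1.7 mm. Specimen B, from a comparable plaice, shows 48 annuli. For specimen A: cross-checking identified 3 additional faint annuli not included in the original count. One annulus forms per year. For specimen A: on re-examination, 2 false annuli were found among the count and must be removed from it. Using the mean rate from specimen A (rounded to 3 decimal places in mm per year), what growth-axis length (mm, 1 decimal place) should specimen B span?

Specimen A: after corrections the count is 33 − 2 + 3 = 34 annuli.
A: Extension rate ≈ 1.7 / 34 = 0.050 mm/yr.
B's length ≈ 0.050 × 48 = 2.4 mm.

2.4 mm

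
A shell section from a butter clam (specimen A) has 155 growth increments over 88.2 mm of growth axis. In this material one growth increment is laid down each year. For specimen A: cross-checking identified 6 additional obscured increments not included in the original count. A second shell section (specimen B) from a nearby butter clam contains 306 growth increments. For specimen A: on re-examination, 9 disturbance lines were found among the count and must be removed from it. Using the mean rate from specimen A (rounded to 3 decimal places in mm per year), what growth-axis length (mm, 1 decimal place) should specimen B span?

177.5 mm

Specimen A: true growth increment count = 155 − 9 + 6 = 152.
A: Extension rate ≈ 88.2 / 152 = 0.580 mm/yr.
Length of B = 0.580 × 306 = 177.5 mm.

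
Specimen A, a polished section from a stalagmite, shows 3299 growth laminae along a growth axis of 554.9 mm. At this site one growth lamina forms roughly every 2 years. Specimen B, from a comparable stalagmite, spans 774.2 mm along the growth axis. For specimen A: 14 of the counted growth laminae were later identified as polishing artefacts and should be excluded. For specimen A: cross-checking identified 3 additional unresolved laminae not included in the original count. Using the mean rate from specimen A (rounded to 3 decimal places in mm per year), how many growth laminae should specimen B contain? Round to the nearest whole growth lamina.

4608 growth laminae

Specimen A: adjusted count: 3299 − 14 + 3 = 3288 growth laminae.
Specimen A: multiplying by 2 years per growth lamina: 3288 × 2 = 6576 years.
A: Mean rate = 554.9 mm / 6576 years ≈ 0.084 mm/yr.
For B, 774.2 / 0.084 = 9216.67 years; at 2 years per growth lamina that is 9216.67 / 2 ≈ 4608 growth laminae.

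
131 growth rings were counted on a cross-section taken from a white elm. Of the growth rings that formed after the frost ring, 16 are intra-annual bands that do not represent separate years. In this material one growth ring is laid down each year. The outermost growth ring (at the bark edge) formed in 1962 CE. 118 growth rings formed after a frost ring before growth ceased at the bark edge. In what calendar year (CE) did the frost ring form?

1860 CE

118 growth rings post-date the frost ring.
Excluding 16 false growth rings: 118 − 16 = 102.
Counting back 102 years from 1962 CE places the frost ring in 1962 − 102 = 1860 CE.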